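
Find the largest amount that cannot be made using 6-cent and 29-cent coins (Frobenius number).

For two coprime denominations a and b, the Frobenius number (largest value not representable as a non-negative combination) is ab - a - b.
Here gcd(6, 29) = 1, so they are coprime.
F(6, 29) = 6·29 - 6 - 29 = 174 - 35 = 139

139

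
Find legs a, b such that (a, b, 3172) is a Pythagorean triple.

We need a² + b² = 3172² = 10061584.
Trying: 2660² + 1728² = 7075600 + 2985984 = 10061584 ✓

(2660, 1728, 3172)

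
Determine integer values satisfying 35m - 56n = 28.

Step 1: Check solvability.
gcd(35, 56) = 7
Since 7 divides 28, solutions exist.

Step 2: Apply extended Euclidean algorithm to find gcd.
We find integers such that 35*x0 + 56*y0 = 7

Step 3: Scale the particular solution.
Multiply by 28/7 = 4:
m = -12, n = -8

Step 4: Verify.
35*(-12) - 56*(-8) = 28 = 28 ✓

m = -12, n = -8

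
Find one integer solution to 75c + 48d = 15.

Step 1: Check solvability.
gcd(75, 48) = 3
Since 3 divides 15, solutions exist.

Step 2: Apply extended Euclidean algorithm to find gcd.
We find integers such that 75*x0 + 48*y0 = 3

Step 3: Scale the particular solution.
Multiply by 15/3 = 5:
c = -35, d = 55

Step 4: Verify.
75*(-35) + 48*(55) = 15 = 15 ✓

c = -35, d = 55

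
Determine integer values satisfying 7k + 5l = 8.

Step 1: Check solvability.
gcd(7, 5) = 1
Since 1 divides 8, solutions exist.

Step 2: Apply extended Euclidean algorithm to find gcd.
We find integers such that 7*x0 + 5*y0 = 1

Step 3: Scale the particular solution.
Multiply by 8/1 = 8:
k = -16, l = 24

Step 4: Verify.
7*(-16) + 5*(24) = 8 = 8 ✓

k = -16, l = 24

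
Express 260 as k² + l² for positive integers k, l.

We need to find integers k, l > 0 such that k² + l² = 260.
Trying k = 2: l² = 260 - 2² = 260 - 4 = 256
l = 16
Check: 2² + 16² = 4 + 256 = 260 ✓

260 = 2² + 16²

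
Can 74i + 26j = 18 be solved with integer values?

Step 1: Compute gcd(74, 26).
gcd(74, 26) = 2

Step 2: Check divisibility.
Does 2 divide 18? 18 = 2 x 9, so yes.

By the theorem on linear Diophantine equations, 74i + 26j = 18 has integer solutions if and only if gcd(74, 26) divides 18. Since 2 | 18, solutions exist.

Yes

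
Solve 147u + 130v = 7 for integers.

Step 1: Check solvability.
gcd(147, 130) = 1
Since 1 divides 7, solutions exist.

Step 2: Apply extended Euclidean algorithm to find gcd.
We find integers such that 147*x0 + 130*y0 = 1

Step 3: Scale the particular solution.
Multiply by 7/1 = 7:
u = 161, v = -182

Step 4: Verify.
147*(161) + 130*(-182) = 7 = 7 ✓

u = 161, v = -182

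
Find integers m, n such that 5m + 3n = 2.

Step 1: Check solvability.
gcd(5, 3) = 1
Since 1 divides 2, solutions exist.

Step 2: Apply extended Euclidean algorithm to find gcd.
We find integers such that 5*x0 + 3*y0 = 1

Step 3: Scale the particular solution.
Multiply by 2/1 = 2:
m = -2, n = 4

Step 4: Verify.
5*(-2) + 3*(4) = 2 = 2 ✓

m = -2, n = 4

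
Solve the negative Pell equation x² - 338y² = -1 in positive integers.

We need x² = 338y² - 1. Try successive y:
y = 1: x² = 338·1² - 1 = 337, not a perfect square
y = 2: x² = 338·2² - 1 = 1351, not a perfect square
y = 3: x² = 338·3² - 1 = 3041, not a perfect square
...
y = 13: x² = 338·13² - 1 = 57121 = 239² ✓
Check: 239² - 338·13² = 57121 - 57122 = -1 ✓

x = 239, y = 13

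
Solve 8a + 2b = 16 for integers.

Step 1: Check solvability.
gcd(8, 2) = 2
Since 2 divides 16, solutions exist.

Step 2: Apply extended Euclidean algorithm to find gcd.
We find integers such that 8*x0 + 2*y0 = 2

Step 3: Scale the particular solution.
Multiply by 16/2 = 8:
a = 0, b = 8

Step 4: Verify.
8*(0) + 2*(8) = 16 = 16 ✓

a = 0, b = 8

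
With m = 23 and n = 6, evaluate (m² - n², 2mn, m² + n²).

a = m² - n² = 529 - 36 = 493
b = 2mn = 2·23·6 = 276
c = m² + n² = 529 + 36 = 565
Verify: 493² + 276² = 243049 + 76176 = 319225 = 565² ✓

(493, 276, 565)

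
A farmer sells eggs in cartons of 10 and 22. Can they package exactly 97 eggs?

We need non-negative a, b with 10a + 22b = 97.
gcd(10, 22) = 2, and 2 does not divide 97.
No integer solutions exist.

No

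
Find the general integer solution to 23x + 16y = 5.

Step 1: Compute gcd(23, 16) = 1.
Since 1 divides 5, solutions exist.

Step 2: Find a particular solution using extended Euclidean algorithm.
We get x₀ = 35, y₀ = -50.
Check: 23*35 + 16*-50 = 5 = 5 ✓

Step 3: Write the general solution.
x = 35 + (16/1)t = 35 + 16t
y = -50 - (23/1)t = -50 - 23t
for any integer t.

x = 35 + 16t, y = -50 - 23t for integer t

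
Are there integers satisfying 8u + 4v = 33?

Step 1: Compute gcd(8, 4).
gcd(8, 4) = 4

Step 2: Check divisibility.
Does 4 divide 33? 33 = 4 x 8 + 1, so no.

By the theorem on linear Diophantine equations, 8u + 4v = 33 has integer solutions if and only if gcd(8, 4) divides 33. Since 4 does not divide 33, no solutions exist.

No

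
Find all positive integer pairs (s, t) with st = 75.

The positive divisors of 75 are: 1, 3, 5, 15, 25, 75.
Each divisor d gives the pair (d, 75/d):
(1, 75), (3, 25), (5, 15), (15, 5), (25, 3), (75, 1)

(1, 75), (3, 25), (5, 15), (15, 5), (25, 3), (75, 1)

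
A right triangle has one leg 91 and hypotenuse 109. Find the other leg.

b² = c² - a² = 11881 - 8281 = 3600
b = 60

60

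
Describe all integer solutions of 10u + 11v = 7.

Step 1: Compute gcd(10, 11) = 1.
Since 1 divides 7, solutions exist.

Step 2: Find a particular solution using extended Euclidean algorithm.
We get u₀ = -7, v₀ = 7.
Check: 10*-7 + 11*7 = 7 = 7 ✓

Step 3: Write the general solution.
u = -7 + (11/1)t = -7 + 11t
v = 7 - (10/1)t = 7 - 10t
for any integer t.

u = -7 + 11t, v = 7 - 10t for integer t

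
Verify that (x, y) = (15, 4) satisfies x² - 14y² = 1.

Compute x² = 15² = 225
Compute 14y² = 14·4² = 14·16 = 224
x² - 14y² = 225 - 224 = 1
Since this equals 1, (15, 4) is a solution.

Yes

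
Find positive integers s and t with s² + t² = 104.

We need to find integers s, t > 0 such that s² + t² = 104.
Trying s = 2: t² = 104 - 2² = 104 - 4 = 100
t = 10
Check: 2² + 10² = 4 + 100 = 104 ✓

104 = 2² + 10²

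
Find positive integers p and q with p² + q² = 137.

We need to find integers p, q > 0 such that p² + q² = 137.
Trying p = 4: q² = 137 - 4² = 137 - 16 = 121
q = 11
Check: 4² + 11² = 16 + 121 = 137 ✓

137 = 4² + 11²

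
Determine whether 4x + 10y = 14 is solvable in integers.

Step 1: Compute gcd(4, 10).
gcd(4, 10) = 2

Step 2: Check divisibility.
Does 2 divide 14? 14 = 2 x 7, so yes.

By the theorem on linear Diophantine equations, 4x + 10y = 14 has integer solutions if and only if gcd(4, 10) divides 14. Since 2 | 14, solutions exist.

Yes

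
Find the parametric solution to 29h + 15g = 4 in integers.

Step 1: Compute gcd(29, 15) = 1.
Since 1 divides 4, solutions exist.

Step 2: Find a particular solution using extended Euclidean algorithm.
We get h₀ = -4, g₀ = 8.
Check: 29*-4 + 15*8 = 4 = 4 ✓

Step 3: Write the general solution.
h = -4 + (15/1)t = -4 + 15t
g = 8 - (29/1)t = 8 - 29t
for any integer t.

h = -4 + 15t, g = 8 - 29t for integer t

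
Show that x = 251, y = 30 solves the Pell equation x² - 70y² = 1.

Compute x² = 251² = 63001
Compute 70y² = 70·30² = 70·900 = 63000
x² - 70y² = 63001 - 63000 = 1
Since this equals 1, (251, 30) is a solution.

Yes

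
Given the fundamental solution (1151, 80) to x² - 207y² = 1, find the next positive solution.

Solutions to x² - Dy² = 1 are generated by powers of (x₀ + y₀√D).
The next solution satisfies x₁ + y₁√207 = (x₀ + y₀√207)², giving:
x₁ = x₀² + 207y₀² = 1151² + 207·80² = 1324801 + 1324800 = 2649601
y₁ = 2x₀y₀ = 2·1151·80 = 184160

Verify: 2649601² - 207·184160² = 7020385459201 - 7020385459200 = 1 ✓

x = 2649601, y = 184160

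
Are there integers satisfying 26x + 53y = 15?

Step 1: Compute gcd(26, 53).
gcd(26, 53) = 1

Step 2: Check divisibility.
Does 1 divide 15? 15 = 1 x 15, so yes.

By the theorem on linear Diophantine equations, 26x + 53y = 15 has integer solutions if and only if gcd(26, 53) divides 15. Since 1 | 15, solutions exist.

Yes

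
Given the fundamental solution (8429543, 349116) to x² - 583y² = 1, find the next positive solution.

Solutions to x² - Dy² = 1 are generated by powers of (x₀ + y₀√D).
The next solution satisfies x₁ + y₁√583 = (x₀ + y₀√583)², giving:
x₁ = x₀² + 583y₀² = 8429543² + 583·349116² = 71057195188849 + 71057195188848 = 142114390377697
y₁ = 2x₀y₀ = 2·8429543·349116 = 5885776667976

Verify: 142114390377697² - 583·5885776667976² = 20196499952424457662315023809 - 20196499952424457662315023808 = 1 ✓

x = 142114390377697, y = 5885776667976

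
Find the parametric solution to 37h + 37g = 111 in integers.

Step 1: Compute gcd(37, 37) = 37.
Since 37 divides 111, solutions exist.

Step 2: Find a particular solution using extended Euclidean algorithm.
We get h₀ = 0, g₀ = 3.
Check: 37*0 + 37*3 = 111 = 111 ✓

Step 3: Write the general solution.
h = 0 + (37/37)t = 0 + 1t
g = 3 - (37/37)t = 3 - 1t
for any integer t.

h = 0 + 1t, g = 3 - 1t for integer t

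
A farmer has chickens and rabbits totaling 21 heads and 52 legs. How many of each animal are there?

Let c = chickens, r = rabbits.
Heads: c + r = 21
Legs: 2c + 4r = 52
From the first equation, c = 21 - r. Substitute:
2(21 - r) + 4r = 52
42 + 2r = 52
r = (52 - 42)/2 = 5
c = 21 - 5 = 16

Chickens: 16, Rabbits: 5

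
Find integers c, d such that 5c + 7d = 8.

Step 1: Check solvability.
gcd(5, 7) = 1
Since 1 divides 8, solutions exist.

Step 2: Apply extended Euclidean algorithm to find gcd.
We find integers such that 5*x0 + 7*y0 = 1

Step 3: Scale the particular solution.
Multiply by 8/1 = 8:
c = 24, d = -16

Step 4: Verify.
5*(24) + 7*(-16) = 8 = 8 ✓

c = 24, d = -16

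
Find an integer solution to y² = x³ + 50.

Try small integer x values and check whether x³ + 50 is a perfect square.
x = -1: x³ + 50 = -1³ + 50 = -1 + 50 = 49
Is 49 a perfect square? 7² = 49 ✓
So (x, y) = (-1, 7) is a solution.

x = -1, y = 7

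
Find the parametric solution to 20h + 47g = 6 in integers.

Step 1: Compute gcd(20, 47) = 1.
Since 1 divides 6, solutions exist.

Step 2: Find a particular solution using extended Euclidean algorithm.
We get h₀ = -42, g₀ = 18.
Check: 20*-42 + 47*18 = 6 = 6 ✓

Step 3: Write the general solution.
h = -42 + (47/1)t = -42 + 47t
g = 18 - (20/1)t = 18 - 20t
for any integer t.

h = -42 + 47t, g = 18 - 20t for integer t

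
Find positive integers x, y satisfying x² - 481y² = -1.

We need x² = 481y² - 1. Try successive y:
y = 1: x² = 481·1² - 1 = 480, not a perfect square
y = 2: x² = 481·2² - 1 = 1923, not a perfect square
y = 3: x² = 481·3² - 1 = 4328, not a perfect square
...
y = 43961: x² = 481·43961² - 1 = 929565939600 = 964140² ✓
Check: 964140² - 481·43961² = 929565939600 - 929565939601 = -1 ✓

x = 964140, y = 43961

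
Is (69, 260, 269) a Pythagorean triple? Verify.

Compute a² + b² = 69² + 260² = 4761 + 67600 = 72361
Compute c² = 269² = 72361
Since 72361 = 72361, confirmed.

Yes, it is a Pythagorean triple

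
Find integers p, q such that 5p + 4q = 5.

Step 1: Check solvability.
gcd(5, 4) = 1
Since 1 divides 5, solutions exist.

Step 2: Apply extended Euclidean algorithm to find gcd.
We find integers such that 5*x0 + 4*y0 = 1

Step 3: Scale the particular solution.
Multiply by 5/1 = 5:
p = 5, q = -5

Step 4: Verify.
5*(5) + 4*(-5) = 5 = 5 ✓

p = 5, q = -5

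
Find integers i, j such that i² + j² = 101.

We need to find integers i, j > 0 such that i² + j² = 101.
Trying i = 1: j² = 101 - 1² = 101 - 1 = 100
j = 10
Check: 1² + 10² = 1 + 100 = 101 ✓

101 = 1² + 10²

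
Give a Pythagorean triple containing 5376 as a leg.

We need the other leg and hypotenuse such that 5376² + x² = c².
Take x = 6032, c = 8080: 5376² + 6032² = 28901376 + 36385024 = 65286400 = 8080² ✓
Triple: (6032, 5376, 8080)

(6032, 5376, 8080)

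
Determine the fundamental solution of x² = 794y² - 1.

We need x² = 794y² - 1. Try successive y:
y = 1: x² = 794·1² - 1 = 793, not a perfect square
y = 2: x² = 794·2² - 1 = 3175, not a perfect square
y = 3: x² = 794·3² - 1 = 7145, not a perfect square
...
y = 1073: x² = 794·1073² - 1 = 914155225 = 30235² ✓
Check: 30235² - 794·1073² = 914155225 - 914155226 = -1 ✓

x = 30235, y = 1073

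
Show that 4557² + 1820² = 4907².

Compute a² + b² = 4557² + 1820² = 20766249 + 3312400 = 24078649
Compute c² = 4907² = 24078649
Since 24078649 = 24078649, confirmed.

Yes, it is a Pythagorean triple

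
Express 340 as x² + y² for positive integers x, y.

We need to find integers x, y > 0 such that x² + y² = 340.
Trying x = 4: y² = 340 - 4² = 340 - 16 = 324
y = 18
Check: 4² + 18² = 16 + 324 = 340 ✓

340 = 4² + 18²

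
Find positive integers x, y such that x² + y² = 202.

Search for x with 202 - x² a perfect square.
x = 9: 202 - 9² = 202 - 81 = 121 = 11² ✓
So x = 9, y = 11.

x = 9, y = 11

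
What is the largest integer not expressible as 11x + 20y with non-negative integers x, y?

For two coprime denominations a and b, the Frobenius number (largest value not representable as a non-negative combination) is ab - a - b.
Here gcd(11, 20) = 1, so they are coprime.
F(11, 20) = 11·20 - 11 - 20 = 220 - 31 = 189

189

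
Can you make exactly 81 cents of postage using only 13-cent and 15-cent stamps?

We need non-negative x, y with 13x + 15y = 81.
gcd(13, 15) = 1 divides 81, so integer solutions exist, but checking x = 0..6 shows none with y ≥ 0.
So 81 cannot be made with non-negative stamp counts.

No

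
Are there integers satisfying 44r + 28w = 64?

Step 1: Compute gcd(44, 28).
gcd(44, 28) = 4

Step 2: Check divisibility.
Does 4 divide 64? 64 = 4 x 16, so yes.

By the theorem on linear Diophantine equations, 44r + 28w = 64 has integer solutions if and only if gcd(44, 28) divides 64. Since 4 | 64, solutions exist.

Yes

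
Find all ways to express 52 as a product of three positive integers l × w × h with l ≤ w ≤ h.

Iterate l from 1 to ⌊52^(1/3)⌋. For each l dividing 52, iterate w ≥ l with w dividing 52/l, and set h = 52/(l·w).
Triples found (4): (1×1×52), (1×2×26), (1×4×13), (2×2×13)

(1×1×52), (1×2×26), (1×4×13), (2×2×13)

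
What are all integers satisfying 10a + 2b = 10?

Step 1: Compute gcd(10, 2) = 2.
Since 2 divides 10, solutions exist.

Step 2: Find a particular solution using extended Euclidean algorithm.
We get a₀ = 0, b₀ = 5.
Check: 10*0 + 2*5 = 10 = 10 ✓

Step 3: Write the general solution.
a = 0 + (2/2)t = 0 + 1t
b = 5 - (10/2)t = 5 - 5t
for any integer t.

a = 0 + 1t, b = 5 - 5t for integer t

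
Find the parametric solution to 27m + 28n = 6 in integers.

Step 1: Compute gcd(27, 28) = 1.
Since 1 divides 6, solutions exist.

Step 2: Find a particular solution using extended Euclidean algorithm.
We get m₀ = -6, n₀ = 6.
Check: 27*-6 + 28*6 = 6 = 6 ✓

Step 3: Write the general solution.
m = -6 + (28/1)t = -6 + 28t
n = 6 - (27/1)t = 6 - 27t
for any integer t.

m = -6 + 28t, n = 6 - 27t for integer t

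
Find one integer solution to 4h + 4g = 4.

Step 1: Check solvability.
gcd(4, 4) = 4
Since 4 divides 4, solutions exist.

Step 2: Apply extended Euclidean algorithm to find gcd.
We find integers such that 4*x0 + 4*y0 = 4

Step 3: Scale the particular solution.
Multiply by 4/4 = 1:
h = 0, g = 1

Step 4: Verify.
4*(0) + 4*(1) = 4 = 4 ✓

h = 0, g = 1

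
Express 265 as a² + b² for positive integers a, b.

We need to find integers a, b > 0 such that a² + b² = 265.
Trying a = 3: b² = 265 - 3² = 265 - 9 = 256
b = 16
Check: 3² + 16² = 9 + 256 = 265 ✓

265 = 3² + 16²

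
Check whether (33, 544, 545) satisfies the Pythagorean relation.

Compute a² + b²:
33² + 544² = 1089 + 295936 = 297025
Compute c²:
545² = 297025
Since 297025 = 297025, it is a Pythagorean triple.

Yes, it is a Pythagorean triple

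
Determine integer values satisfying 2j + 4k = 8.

Step 1: Check solvability.
gcd(2, 4) = 2
Since 2 divides 8, solutions exist.

Step 2: Apply extended Euclidean algorithm to find gcd.
We find integers such that 2*x0 + 4*y0 = 2

Step 3: Scale the particular solution.
Multiply by 8/2 = 4:
j = 4, k = 0

Step 4: Verify.
2*(4) + 4*(0) = 8 = 8 ✓

j = 4, k = 0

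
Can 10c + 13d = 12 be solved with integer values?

Step 1: Compute gcd(10, 13).
gcd(10, 13) = 1

Step 2: Check divisibility.
Does 1 divide 12? 12 = 1 x 12, so yes.

By the theorem on linear Diophantine equations, 10c + 13d = 12 has integer solutions if and only if gcd(10, 13) divides 12. Since 1 | 12, solutions exist.

Yes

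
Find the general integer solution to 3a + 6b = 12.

Step 1: Compute gcd(3, 6) = 3.
Since 3 divides 12, solutions exist.

Step 2: Find a particular solution using extended Euclidean algorithm.
We get a₀ = 4, b₀ = 0.
Check: 3*4 + 6*0 = 12 = 12 ✓

Step 3: Write the general solution.
a = 4 + (6/3)t = 4 + 2t
b = 0 - (3/3)t = 0 - 1t
for any integer t.

a = 4 + 2t, b = 0 - 1t for integer t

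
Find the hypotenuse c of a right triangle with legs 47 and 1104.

c² = a² + b² = 47² + 1104² = 2209 + 1218816 = 1221025
c = sqrt(1221025) = 1105

1105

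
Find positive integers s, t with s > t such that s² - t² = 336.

Factor: s² - t² = (s+t)(s-t) = 336.
We need two factors of 336 with the same parity.
Use s+t = 168 and s-t = 2 (product 168·2 = 336).
Adding: 2s = 170, so s = 85.
Subtracting: 2t = 166, so t = 83.
Check: 85² - 83² = 7225 - 6889 = 336 ✓

s = 85, t = 83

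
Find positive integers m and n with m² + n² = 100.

We need to find integers m, n > 0 such that m² + n² = 100.
Trying m = 6: n² = 100 - 6² = 100 - 36 = 64
n = 8
Check: 6² + 8² = 36 + 64 = 100 ✓

100 = 6² + 8²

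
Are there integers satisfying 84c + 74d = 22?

Step 1: Compute gcd(84, 74).
gcd(84, 74) = 2

Step 2: Check divisibility.
Does 2 divide 22? 22 = 2 x 11, so yes.

By the theorem on linear Diophantine equations, 84c + 74d = 22 has integer solutions if and only if gcd(84, 74) divides 22. Since 2 | 22, solutions exist.

Yes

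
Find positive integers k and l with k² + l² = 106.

We need to find integers k, l > 0 such that k² + l² = 106.
Trying k = 5: l² = 106 - 5² = 106 - 25 = 81
l = 9
Check: 5² + 9² = 25 + 81 = 106 ✓

106 = 5² + 9²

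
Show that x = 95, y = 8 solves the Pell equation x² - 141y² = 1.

Compute x² = 95² = 9025
Compute 141y² = 141·8² = 141·64 = 9024
x² - 141y² = 9025 - 9024 = 1
Since this equals 1, (95, 8) is a solution.

Yes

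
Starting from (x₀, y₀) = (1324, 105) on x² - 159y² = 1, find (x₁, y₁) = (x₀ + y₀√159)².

Solutions to x² - Dy² = 1 are generated by powers of (x₀ + y₀√D).
The next solution satisfies x₁ + y₁√159 = (x₀ + y₀√159)², giving:
x₁ = x₀² + 159y₀² = 1324² + 159·105² = 1752976 + 1752975 = 3505951
y₁ = 2x₀y₀ = 2·1324·105 = 278040

Verify: 3505951² - 159·278040² = 12291692414401 - 12291692414400 = 1 ✓

x = 3505951, y = 278040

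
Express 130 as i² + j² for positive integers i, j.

We need to find integers i, j > 0 such that i² + j² = 130.
Trying i = 3: j² = 130 - 3² = 130 - 9 = 121
j = 11
Check: 3² + 11² = 9 + 121 = 130 ✓

130 = 3² + 11²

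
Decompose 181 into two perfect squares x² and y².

We need to find integers x, y > 0 such that x² + y² = 181.
Trying x = 9: y² = 181 - 9² = 181 - 81 = 100
y = 10
Check: 9² + 10² = 81 + 100 = 181 ✓

181 = 9² + 10²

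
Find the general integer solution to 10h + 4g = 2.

Step 1: Compute gcd(10, 4) = 2.
Since 2 divides 2, solutions exist.

Step 2: Find a particular solution using extended Euclidean algorithm.
We get h₀ = 1, g₀ = -2.
Check: 10*1 + 4*-2 = 2 = 2 ✓

Step 3: Write the general solution.
h = 1 + (4/2)t = 1 + 2t
g = -2 - (10/2)t = -2 - 5t
for any integer t.

h = 1 + 2t, g = -2 - 5t for integer t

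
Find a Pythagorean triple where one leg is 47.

We need the other leg and hypotenuse such that 47² + x² = c².
Take x = 1104, c = 1105: 47² + 1104² = 2209 + 1218816 = 1221025 = 1105² ✓
Triple: (47, 1104, 1105)

(47, 1104, 1105)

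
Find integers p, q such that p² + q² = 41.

We need to find integers p, q > 0 such that p² + q² = 41.
Trying p = 4: q² = 41 - 4² = 41 - 16 = 25
q = 5
Check: 4² + 5² = 16 + 25 = 41 ✓

41 = 4² + 5²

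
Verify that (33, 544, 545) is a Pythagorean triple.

Compute a² + b² = 33² + 544² = 1089 + 295936 = 297025
Compute c² = 545² = 297025
Since 297025 = 297025, confirmed.

Yes, it is a Pythagorean triple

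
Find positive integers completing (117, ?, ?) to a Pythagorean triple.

We need the other leg and hypotenuse such that 117² + x² = c².
Take x = 44, c = 125: 117² + 44² = 13689 + 1936 = 15625 = 125² ✓
Triple: (117, 44, 125)

(117, 44, 125)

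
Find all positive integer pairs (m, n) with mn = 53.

The positive divisors of 53 are: 1, 53.
Each divisor d gives the pair (d, 53/d):
(1, 53), (53, 1)

(1, 53), (53, 1)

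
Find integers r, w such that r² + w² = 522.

We need to find integers r, w > 0 such that r² + w² = 522.
Trying r = 9: w² = 522 - 9² = 522 - 81 = 441
w = 21
Check: 9² + 21² = 81 + 441 = 522 ✓

522 = 9² + 21²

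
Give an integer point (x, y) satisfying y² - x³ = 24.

Try small integer x values and check whether x³ + 24 is a perfect square.
x = 10: x³ + 24 = 10³ + 24 = 1000 + 24 = 1024
Is 1024 a perfect square? 32² = 1024 ✓
So (x, y) = (10, -32) is a solution.

x = 10, y = -32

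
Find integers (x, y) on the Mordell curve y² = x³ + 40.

Try small integer x values and check whether x³ + 40 is a perfect square.
x = 6: x³ + 40 = 6³ + 40 = 216 + 40 = 256
Is 256 a perfect square? 16² = 256 ✓
So (x, y) = (6, 16) is a solution.

x = 6, y = 16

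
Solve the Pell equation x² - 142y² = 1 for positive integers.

We seek the smallest positive integers (x, y) with x² - 142y² = 1, i.e., x² = 142y² + 1.
Try successive y values:
y = 1: x² = 142·1² + 1 = 143, not a perfect square
y = 2: x² = 142·2² + 1 = 569, not a perfect square
y = 3: x² = 142·3² + 1 = 1279, not a perfect square
... continuing the search (or via continued fractions) ...
y = 12: x² = 142·12² + 1 = 20449, x = 143 ✓

Verify: 143² - 142·12² = 20449 - 20448 = 1 ✓

x = 143, y = 12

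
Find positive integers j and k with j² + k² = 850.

We need to find integers j, k > 0 such that j² + k² = 850.
Trying j = 3: k² = 850 - 3² = 850 - 9 = 841
k = 29
Check: 3² + 29² = 9 + 841 = 850 ✓

850 = 3² + 29²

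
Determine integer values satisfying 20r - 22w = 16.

Step 1: Check solvability.
gcd(20, 22) = 2
Since 2 divides 16, solutions exist.

Step 2: Apply extended Euclidean algorithm to find gcd.
We find integers such that 20*x0 + 22*y0 = 2

Step 3: Scale the particular solution.
Multiply by 16/2 = 8:
r = -8, w = -8

Step 4: Verify.
20*(-8) - 22*(-8) = 16 = 16 ✓

r = -8, w = -8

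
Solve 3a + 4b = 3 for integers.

Step 1: Check solvability.
gcd(3, 4) = 1
Since 1 divides 3, solutions exist.

Step 2: Apply extended Euclidean algorithm to find gcd.
We find integers such that 3*x0 + 4*y0 = 1

Step 3: Scale the particular solution.
Multiply by 3/1 = 3:
a = -3, b = 3

Step 4: Verify.
3*(-3) + 4*(3) = 3 = 3 ✓

a = -3, b = 3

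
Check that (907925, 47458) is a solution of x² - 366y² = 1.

Compute x² = 907925² = 824327805625
Compute 366y² = 366·47458² = 366·2252261764 = 824327805624
x² - 366y² = 824327805625 - 824327805624 = 1
Since this equals 1, (907925, 47458) is a solution.

Yes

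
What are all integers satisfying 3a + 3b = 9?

Step 1: Compute gcd(3, 3) = 3.
Since 3 divides 9, solutions exist.

Step 2: Find a particular solution using extended Euclidean algorithm.
We get a₀ = 0, b₀ = 3.
Check: 3*0 + 3*3 = 9 = 9 ✓

Step 3: Write the general solution.
a = 0 + (3/3)t = 0 + 1t
b = 3 - (3/3)t = 3 - 1t
for any integer t.

a = 0 + 1t, b = 3 - 1t for integer t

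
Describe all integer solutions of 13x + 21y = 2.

Step 1: Compute gcd(13, 21) = 1.
Since 1 divides 2, solutions exist.

Step 2: Find a particular solution using extended Euclidean algorithm.
We get x₀ = -16, y₀ = 10.
Check: 13*-16 + 21*10 = 2 = 2 ✓

Step 3: Write the general solution.
x = -16 + (21/1)t = -16 + 21t
y = 10 - (13/1)t = 10 - 13t
for any integer t.

x = -16 + 21t, y = 10 - 13t for integer t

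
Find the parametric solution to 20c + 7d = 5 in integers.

Step 1: Compute gcd(20, 7) = 1.
Since 1 divides 5, solutions exist.

Step 2: Find a particular solution using extended Euclidean algorithm.
We get c₀ = -5, d₀ = 15.
Check: 20*-5 + 7*15 = 5 = 5 ✓

Step 3: Write the general solution.
c = -5 + (7/1)t = -5 + 7t
d = 15 - (20/1)t = 15 - 20t
for any integer t.

c = -5 + 7t, d = 15 - 20t for integer t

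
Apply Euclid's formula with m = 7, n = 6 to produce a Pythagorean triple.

a = m² - n² = 7² - 6² = 49 - 36 = 13
b = 2mn = 2·7·6 = 84
c = m² + n² = 49 + 36 = 85
Verify: 13² + 84² = 169 + 7056 = 7225 = 85² ✓

(13, 84, 85)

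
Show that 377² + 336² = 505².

Compute a² + b² = 377² + 336² = 142129 + 112896 = 255025
Compute c² = 505² = 255025
Since 255025 = 255025, confirmed.

Yes, it is a Pythagorean triple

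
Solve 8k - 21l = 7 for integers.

Step 1: Check solvability.
gcd(8, 21) = 1
Since 1 divides 7, solutions exist.

Step 2: Apply extended Euclidean algorithm to find gcd.
We find integers such that 8*x0 + 21*y0 = 1

Step 3: Scale the particular solution.
Multiply by 7/1 = 7:
k = 56, l = 21

Step 4: Verify.
8*(56) - 21*(21) = 7 = 7 ✓

k = 56, l = 21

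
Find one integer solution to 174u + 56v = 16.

Step 1: Check solvability.
gcd(174, 56) = 2
Since 2 divides 16, solutions exist.

Step 2: Apply extended Euclidean algorithm to find gcd.
We find integers such that 174*x0 + 56*y0 = 2

Step 3: Scale the particular solution.
Multiply by 16/2 = 8:
u = -72, v = 224

Step 4: Verify.
174*(-72) + 56*(224) = 16 = 16 ✓

u = -72, v = 224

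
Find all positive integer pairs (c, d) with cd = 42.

The positive divisors of 42 are: 1, 2, 3, 6, 7, 14, 21, 42.
Each divisor d gives the pair (d, 42/d):
(1, 42), (2, 21), (3, 14), (6, 7), (7, 6), (14, 3), (21, 2), (42, 1)

(1, 42), (2, 21), (3, 14), (6, 7), (7, 6), (14, 3), (21, 2), (42, 1)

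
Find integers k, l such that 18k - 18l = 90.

Step 1: Check solvability.
gcd(18, 18) = 18
Since 18 divides 90, solutions exist.

Step 2: Apply extended Euclidean algorithm to find gcd.
We find integers such that 18*x0 + 18*y0 = 18

Step 3: Scale the particular solution.
Multiply by 90/18 = 5:
k = 0, l = -5

Step 4: Verify.
18*(0) - 18*(-5) = 90 = 90 ✓

k = 0, l = -5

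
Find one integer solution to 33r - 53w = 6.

Step 1: Check solvability.
gcd(33, 53) = 1
Since 1 divides 6, solutions exist.

Step 2: Apply extended Euclidean algorithm to find gcd.
We find integers such that 33*x0 + 53*y0 = 1

Step 3: Scale the particular solution.
Multiply by 6/1 = 6:
r = -48, w = -30

Step 4: Verify.
33*(-48) - 53*(-30) = 6 = 6 ✓

r = -48, w = -30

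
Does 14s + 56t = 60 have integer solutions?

Step 1: Compute gcd(14, 56).
gcd(14, 56) = 14

Step 2: Check divisibility.
Does 14 divide 60? 60 = 14 x 4 + 4, so no.

By the theorem on linear Diophantine equations, 14s + 56t = 60 has integer solutions if and only if gcd(14, 56) divides 60. Since 14 does not divide 60, no solutions exist.

No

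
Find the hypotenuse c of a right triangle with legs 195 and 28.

c² = a² + b² = 195² + 28² = 38025 + 784 = 38809
c = sqrt(38809) = 197

197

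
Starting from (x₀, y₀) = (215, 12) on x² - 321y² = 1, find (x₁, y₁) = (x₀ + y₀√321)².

Solutions to x² - Dy² = 1 are generated by powers of (x₀ + y₀√D).
The next solution satisfies x₁ + y₁√321 = (x₀ + y₀√321)², giving:
x₁ = x₀² + 321y₀² = 215² + 321·12² = 46225 + 46224 = 92449
y₁ = 2x₀y₀ = 2·215·12 = 5160

Verify: 92449² - 321·5160² = 8546817601 - 8546817600 = 1 ✓

x = 92449, y = 5160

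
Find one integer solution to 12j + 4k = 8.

Step 1: Check solvability.
gcd(12, 4) = 4
Since 4 divides 8, solutions exist.

Step 2: Apply extended Euclidean algorithm to find gcd.
We find integers such that 12*x0 + 4*y0 = 4

Step 3: Scale the particular solution.
Multiply by 8/4 = 2:
j = 0, k = 2

Step 4: Verify.
12*(0) + 4*(2) = 8 = 8 ✓

j = 0, k = 2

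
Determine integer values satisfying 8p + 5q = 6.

Step 1: Check solvability.
gcd(8, 5) = 1
Since 1 divides 6, solutions exist.

Step 2: Apply extended Euclidean algorithm to find gcd.
We find integers such that 8*x0 + 5*y0 = 1

Step 3: Scale the particular solution.
Multiply by 6/1 = 6:
p = 12, q = -18

Step 4: Verify.
8*(12) + 5*(-18) = 6 = 6 ✓

p = 12, q = -18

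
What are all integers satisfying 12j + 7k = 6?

Step 1: Compute gcd(12, 7) = 1.
Since 1 divides 6, solutions exist.

Step 2: Find a particular solution using extended Euclidean algorithm.
We get j₀ = 18, k₀ = -30.
Check: 12*18 + 7*-30 = 6 = 6 ✓

Step 3: Write the general solution.
j = 18 + (7/1)t = 18 + 7t
k = -30 - (12/1)t = -30 - 12t
for any integer t.

j = 18 + 7t, k = -30 - 12t for integer t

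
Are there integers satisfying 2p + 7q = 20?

Step 1: Compute gcd(2, 7).
gcd(2, 7) = 1

Step 2: Check divisibility.
Does 1 divide 20? 20 = 1 x 20, so yes.

By the theorem on linear Diophantine equations, 2p + 7q = 20 has integer solutions if and only if gcd(2, 7) divides 20. Since 1 | 20, solutions exist.

Yes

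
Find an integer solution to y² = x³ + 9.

Try small integer x values and check whether x³ + 9 is a perfect square.
x = 0: x³ + 9 = 0³ + 9 = 0 + 9 = 9
Is 9 a perfect square? 3² = 9 ✓
So (x, y) = (0, -3) is a solution.

x = 0, y = -3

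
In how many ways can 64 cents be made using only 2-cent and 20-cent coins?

We need non-negative integers (x, y) with 2x + 20y = 64.
For each x from 0 to 32, check if (64 - 2x) is a non-negative multiple of 20.
Solutions (x, y): (2,3), (12,2), (22,1), (32,0)
Count: 4

4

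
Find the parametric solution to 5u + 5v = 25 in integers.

Step 1: Compute gcd(5, 5) = 5.
Since 5 divides 25, solutions exist.

Step 2: Find a particular solution using extended Euclidean algorithm.
We get u₀ = 0, v₀ = 5.
Check: 5*0 + 5*5 = 25 = 25 ✓

Step 3: Write the general solution.
u = 0 + (5/5)t = 0 + 1t
v = 5 - (5/5)t = 5 - 1t
for any integer t.

u = 0 + 1t, v = 5 - 1t for integer t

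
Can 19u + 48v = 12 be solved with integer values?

Step 1: Compute gcd(19, 48).
gcd(19, 48) = 1

Step 2: Check divisibility.
Does 1 divide 12? 12 = 1 x 12, so yes.

By the theorem on linear Diophantine equations, 19u + 48v = 12 has integer solutions if and only if gcd(19, 48) divides 12. Since 1 | 12, solutions exist.

Yes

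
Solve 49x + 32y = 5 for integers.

Step 1: Check solvability.
gcd(49, 32) = 1
Since 1 divides 5, solutions exist.

Step 2: Apply extended Euclidean algorithm to find gcd.
We find integers such that 49*x0 + 32*y0 = 1

Step 3: Scale the particular solution.
Multiply by 5/1 = 5:
x = -75, y = 115

Step 4: Verify.
49*(-75) + 32*(115) = 5 = 5 ✓

x = -75, y = 115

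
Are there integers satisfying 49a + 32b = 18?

Step 1: Compute gcd(49, 32).
gcd(49, 32) = 1

Step 2: Check divisibility.
Does 1 divide 18? 18 = 1 x 18, so yes.

By the theorem on linear Diophantine equations, 49a + 32b = 18 has integer solutions if and only if gcd(49, 32) divides 18. Since 1 | 18, solutions exist.

Yes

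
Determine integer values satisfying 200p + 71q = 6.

Step 1: Check solvability.
gcd(200, 71) = 1
Since 1 divides 6, solutions exist.

Step 2: Apply extended Euclidean algorithm to find gcd.
We find integers such that 200*x0 + 71*y0 = 1

Step 3: Scale the particular solution.
Multiply by 6/1 = 6:
p = -66, q = 186

Step 4: Verify.
200*(-66) + 71*(186) = 6 = 6 ✓

p = -66, q = 186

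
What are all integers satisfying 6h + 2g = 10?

Step 1: Compute gcd(6, 2) = 2.
Since 2 divides 10, solutions exist.

Step 2: Find a particular solution using extended Euclidean algorithm.
We get h₀ = 0, g₀ = 5.
Check: 6*0 + 2*5 = 10 = 10 ✓

Step 3: Write the general solution.
h = 0 + (2/2)t = 0 + 1t
g = 5 - (6/2)t = 5 - 3t
for any integer t.

h = 0 + 1t, g = 5 - 3t for integer t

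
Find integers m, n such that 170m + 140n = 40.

Step 1: Check solvability.
gcd(170, 140) = 10
Since 10 divides 40, solutions exist.

Step 2: Apply extended Euclidean algorithm to find gcd.
We find integers such that 170*x0 + 140*y0 = 10

Step 3: Scale the particular solution.
Multiply by 40/10 = 4:
m = 20, n = -24

Step 4: Verify.
170*(20) + 140*(-24) = 40 = 40 ✓

m = 20, n = -24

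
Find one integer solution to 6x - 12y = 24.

Step 1: Check solvability.
gcd(6, 12) = 6
Since 6 divides 24, solutions exist.

Step 2: Apply extended Euclidean algorithm to find gcd.
We find integers such that 6*x0 + 12*y0 = 6

Step 3: Scale the particular solution.
Multiply by 24/6 = 4:
x = 4, y = 0

Step 4: Verify.
6*(4) - 12*(0) = 24 = 24 ✓

x = 4, y = 0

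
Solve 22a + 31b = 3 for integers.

Step 1: Check solvability.
gcd(22, 31) = 1
Since 1 divides 3, solutions exist.

Step 2: Apply extended Euclidean algorithm to find gcd.
We find integers such that 22*x0 + 31*y0 = 1

Step 3: Scale the particular solution.
Multiply by 3/1 = 3:
a = -21, b = 15

Step 4: Verify.
22*(-21) + 31*(15) = 3 = 3 ✓

a = -21, b = 15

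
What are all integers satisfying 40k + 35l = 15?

Step 1: Compute gcd(40, 35) = 5.
Since 5 divides 15, solutions exist.

Step 2: Find a particular solution using extended Euclidean algorithm.
We get k₀ = 3, l₀ = -3.
Check: 40*3 + 35*-3 = 15 = 15 ✓

Step 3: Write the general solution.
k = 3 + (35/5)t = 3 + 7t
l = -3 - (40/5)t = -3 - 8t
for any integer t.

k = 3 + 7t, l = -3 - 8t for integer t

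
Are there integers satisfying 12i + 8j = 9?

Step 1: Compute gcd(12, 8).
gcd(12, 8) = 4

Step 2: Check divisibility.
Does 4 divide 9? 9 = 4 x 2 + 1, so no.

By the theorem on linear Diophantine equations, 12i + 8j = 9 has integer solutions if and only if gcd(12, 8) divides 9. Since 4 does not divide 9, no solutions exist.

No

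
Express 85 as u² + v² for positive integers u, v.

We need to find integers u, v > 0 such that u² + v² = 85.
Trying u = 2: v² = 85 - 2² = 85 - 4 = 81
v = 9
Check: 2² + 9² = 4 + 81 = 85 ✓

85 = 2² + 9²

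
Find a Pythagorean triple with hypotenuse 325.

We need a² + b² = 325² = 105625.
Trying: 253² + 204² = 64009 + 41616 = 105625 ✓

(253, 204, 325)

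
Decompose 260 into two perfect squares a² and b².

We need to find integers a, b > 0 such that a² + b² = 260.
Trying a = 2: b² = 260 - 2² = 260 - 4 = 256
b = 16
Check: 2² + 16² = 4 + 256 = 260 ✓

260 = 2² + 16²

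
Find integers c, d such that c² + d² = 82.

We need to find integers c, d > 0 such that c² + d² = 82.
Trying c = 1: d² = 82 - 1² = 82 - 1 = 81
d = 9
Check: 1² + 9² = 1 + 81 = 82 ✓

82 = 1² + 9²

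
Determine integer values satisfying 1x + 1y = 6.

Step 1: Check solvability.
gcd(1, 1) = 1
Since 1 divides 6, solutions exist.

Step 2: Apply extended Euclidean algorithm to find gcd.
We find integers such that 1*x0 + 1*y0 = 1

Step 3: Scale the particular solution.
Multiply by 6/1 = 6:
x = 0, y = 6

Step 4: Verify.
1*(0) + 1*(6) = 6 = 6 ✓

x = 0, y = 6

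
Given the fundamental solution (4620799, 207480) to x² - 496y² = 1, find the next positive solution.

Solutions to x² - Dy² = 1 are generated by powers of (x₀ + y₀√D).
The next solution satisfies x₁ + y₁√496 = (x₀ + y₀√496)², giving:
x₁ = x₀² + 496y₀² = 4620799² + 496·207480² = 21351783398401 + 21351783398400 = 42703566796801
y₁ = 2x₀y₀ = 2·4620799·207480 = 1917446753040

Verify: 42703566796801² - 496·1917446753040² = 1823594617168844819623833601 - 1823594617168844819623833600 = 1 ✓

x = 42703566796801, y = 1917446753040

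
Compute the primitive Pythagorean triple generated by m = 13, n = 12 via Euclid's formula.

a = m² - n² = 169 - 144 = 25
b = 2mn = 2·13·12 = 312
c = m² + n² = 169 + 144 = 313
Verify: 25² + 312² = 625 + 97344 = 97969 = 313² ✓

(25, 312, 313)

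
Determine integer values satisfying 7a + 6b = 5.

Step 1: Check solvability.
gcd(7, 6) = 1
Since 1 divides 5, solutions exist.

Step 2: Apply extended Euclidean algorithm to find gcd.
We find integers such that 7*x0 + 6*y0 = 1

Step 3: Scale the particular solution.
Multiply by 5/1 = 5:
a = 5, b = -5

Step 4: Verify.
7*(5) + 6*(-5) = 5 = 5 ✓

a = 5, b = -5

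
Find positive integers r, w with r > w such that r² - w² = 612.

Factor: r² - w² = (r+w)(r-w) = 612.
We need two factors of 612 with the same parity.
Use r+w = 306 and r-w = 2 (product 306·2 = 612).
Adding: 2r = 308, so r = 154.
Subtracting: 2w = 304, so w = 152.
Check: 154² - 152² = 23716 - 23104 = 612 ✓

r = 154, w = 152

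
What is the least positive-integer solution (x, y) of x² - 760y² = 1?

We seek the smallest positive integers (x, y) with x² - 760y² = 1, i.e., x² = 760y² + 1.
Try successive y values:
y = 1: x² = 760·1² + 1 = 761, not a perfect square
y = 2: x² = 760·2² + 1 = 3041, not a perfect square
y = 3: x² = 760·3² + 1 = 6841, not a perfect square
... continuing the search (or via continued fractions) ...
y = 1887: x² = 760·1887² + 1 = 2706184441, x = 52021 ✓

Verify: 52021² - 760·1887² = 2706184441 - 2706184440 = 1 ✓

x = 52021, y = 1887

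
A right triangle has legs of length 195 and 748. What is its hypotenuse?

c² = a² + b² = 195² + 748² = 38025 + 559504 = 597529
c = 773

773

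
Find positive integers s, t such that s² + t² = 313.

Search for s with 313 - s² a perfect square.
s = 12: 313 - 12² = 313 - 144 = 169 = 13² ✓
So s = 12, t = 13.

s = 12, t = 13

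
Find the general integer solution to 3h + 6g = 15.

Step 1: Compute gcd(3, 6) = 3.
Since 3 divides 15, solutions exist.

Step 2: Find a particular solution using extended Euclidean algorithm.
We get h₀ = 5, g₀ = 0.
Check: 3*5 + 6*0 = 15 = 15 ✓

Step 3: Write the general solution.
h = 5 + (6/3)t = 5 + 2t
g = 0 - (3/3)t = 0 - 1t
for any integer t.

h = 5 + 2t, g = 0 - 1t for integer t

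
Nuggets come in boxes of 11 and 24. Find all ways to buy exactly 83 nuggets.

We need non-negative integers (x, y) with 11x + 24y = 83.
For each x in 0..7, check if 83 - 11x is a non-negative multiple of 24.
x = 1: 24y = 72, y = 3 ✓

(1 boxes of 11, 3 boxes of 24)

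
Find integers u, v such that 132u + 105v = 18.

Step 1: Check solvability.
gcd(132, 105) = 3
Since 3 divides 18, solutions exist.

Step 2: Apply extended Euclidean algorithm to find gcd.
We find integers such that 132*x0 + 105*y0 = 3

Step 3: Scale the particular solution.
Multiply by 18/3 = 6:
u = 24, v = -30

Step 4: Verify.
132*(24) + 105*(-30) = 18 = 18 ✓

u = 24, v = -30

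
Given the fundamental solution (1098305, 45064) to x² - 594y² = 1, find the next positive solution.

Solutions to x² - Dy² = 1 are generated by powers of (x₀ + y₀√D).
The next solution satisfies x₁ + y₁√594 = (x₀ + y₀√594)², giving:
x₁ = x₀² + 594y₀² = 1098305² + 594·45064² = 1206273873025 + 1206273873024 = 2412547746049
y₁ = 2x₀y₀ = 2·1098305·45064 = 98988033040

Verify: 2412547746049² - 594·98988033040² = 5820386626966110195110401 - 5820386626966110195110400 = 1 ✓

x = 2412547746049, y = 98988033040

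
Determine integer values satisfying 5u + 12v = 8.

Step 1: Check solvability.
gcd(5, 12) = 1
Since 1 divides 8, solutions exist.

Step 2: Apply extended Euclidean algorithm to find gcd.
We find integers such that 5*x0 + 12*y0 = 1

Step 3: Scale the particular solution.
Multiply by 8/1 = 8:
u = 40, v = -16

Step 4: Verify.
5*(40) + 12*(-16) = 8 = 8 ✓

u = 40, v = -16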